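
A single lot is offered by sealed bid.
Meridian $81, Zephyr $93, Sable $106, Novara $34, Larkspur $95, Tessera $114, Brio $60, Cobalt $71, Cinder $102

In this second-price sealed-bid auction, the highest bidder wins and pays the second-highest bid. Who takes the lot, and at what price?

Tessera pays $106

Bids ranked: 114 (Tessera) > 106 (Sable) > 102 (Cinder) > 95 (Larkspur) > 93 (Zephyr) > 81 (Meridian) > …
Tessera wins with the highest bid; price is set by the runner-up at $106.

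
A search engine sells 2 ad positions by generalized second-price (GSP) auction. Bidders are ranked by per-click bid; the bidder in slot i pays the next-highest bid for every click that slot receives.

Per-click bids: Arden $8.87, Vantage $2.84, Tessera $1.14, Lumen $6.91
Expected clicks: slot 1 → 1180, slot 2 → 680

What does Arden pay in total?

Arden pays $8153.80

Sorting advertisers: $8.87 (Arden) > $6.91 (Lumen) > $2.84 (Vantage) > …
Arden holds slot 1 → pays next bid $6.91 × 1180 clicks = $8153.80.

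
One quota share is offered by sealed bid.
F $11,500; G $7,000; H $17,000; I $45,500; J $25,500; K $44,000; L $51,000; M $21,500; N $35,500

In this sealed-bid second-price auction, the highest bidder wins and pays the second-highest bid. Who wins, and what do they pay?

L pays $45,500

Sorting bids: 51,000 (L) > 45,500 (I) > 44,000 (K) > 35,500 (N) > 25,500 (J) > 21,500 (M) > …
L wins with the highest bid; price is set by the runner-up at $45,500.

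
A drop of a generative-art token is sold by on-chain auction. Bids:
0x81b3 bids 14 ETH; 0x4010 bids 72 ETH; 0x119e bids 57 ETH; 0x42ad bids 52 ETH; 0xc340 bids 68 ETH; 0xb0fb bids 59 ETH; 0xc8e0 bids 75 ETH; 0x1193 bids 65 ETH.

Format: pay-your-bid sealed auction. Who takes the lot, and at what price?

0xc8e0 pays 75 ETH

Sorting bids: 75 (0xc8e0) > 72 (0x4010) > 68 (0xc340) > 65 (0x1193) > 59 (0xb0fb) > 57 (0x119e) > …
First-price: 0xc8e0 pays what they bid, 75 ETH.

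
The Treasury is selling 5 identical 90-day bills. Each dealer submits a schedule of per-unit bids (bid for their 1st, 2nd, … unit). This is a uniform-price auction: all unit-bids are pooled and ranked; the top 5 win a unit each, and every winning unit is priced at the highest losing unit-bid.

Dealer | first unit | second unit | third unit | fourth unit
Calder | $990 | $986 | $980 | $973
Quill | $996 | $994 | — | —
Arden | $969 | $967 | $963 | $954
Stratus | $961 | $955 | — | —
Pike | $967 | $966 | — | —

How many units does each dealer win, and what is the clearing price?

Calder 3, Quill 2; clearing price $973

Pooled unit-bids ranked (top 5): 996 (Quill-1), 994 (Quill-2), 990 (Calder-1), 986 (Calder-2), 980 (Calder-3)
First bid not allocated: $973.
Allocation: Calder 3, Quill 2.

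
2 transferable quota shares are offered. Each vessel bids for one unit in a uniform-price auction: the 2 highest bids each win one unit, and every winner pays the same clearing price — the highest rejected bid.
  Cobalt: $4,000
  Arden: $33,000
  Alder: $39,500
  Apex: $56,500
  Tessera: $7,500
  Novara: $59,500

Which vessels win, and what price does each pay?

Novara, Apex; each pays $39,500

Sorting: 59,500 (Novara), 56,500 (Apex), 39,500 (Alder), 33,000 (Arden), …
Winners (2 units): Novara, Apex.
Highest unsuccessful bid: $39,500 → clearing price.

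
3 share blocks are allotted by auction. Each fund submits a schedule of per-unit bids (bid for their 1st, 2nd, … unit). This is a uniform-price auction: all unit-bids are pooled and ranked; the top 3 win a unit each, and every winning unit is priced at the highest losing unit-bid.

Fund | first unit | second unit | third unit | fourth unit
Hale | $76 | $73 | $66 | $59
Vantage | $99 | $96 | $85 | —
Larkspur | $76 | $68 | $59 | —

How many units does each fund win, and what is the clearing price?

Vantage 3; clearing price $76

Merging the schedules and taking the best 3: 99 (Vantage-1), 96 (Vantage-2), 85 (Vantage-3)
Highest rejected unit-bid = $76.
Allocation: Vantage 3.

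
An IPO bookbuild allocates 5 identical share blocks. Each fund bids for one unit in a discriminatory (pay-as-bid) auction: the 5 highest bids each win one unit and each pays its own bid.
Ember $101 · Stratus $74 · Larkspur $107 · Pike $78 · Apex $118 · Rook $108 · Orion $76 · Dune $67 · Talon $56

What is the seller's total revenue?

Total revenue: $512

Sorting: 118 (Apex), 108 (Rook), 107 (Larkspur), 101 (Ember), 78 (Pike), 76 (Orion), 74 (Stratus), …
The 5 highest are Apex, Rook, Larkspur, Ember, Pike.
Total revenue = 118 + 108 + 107 + 101 + 78 = $512.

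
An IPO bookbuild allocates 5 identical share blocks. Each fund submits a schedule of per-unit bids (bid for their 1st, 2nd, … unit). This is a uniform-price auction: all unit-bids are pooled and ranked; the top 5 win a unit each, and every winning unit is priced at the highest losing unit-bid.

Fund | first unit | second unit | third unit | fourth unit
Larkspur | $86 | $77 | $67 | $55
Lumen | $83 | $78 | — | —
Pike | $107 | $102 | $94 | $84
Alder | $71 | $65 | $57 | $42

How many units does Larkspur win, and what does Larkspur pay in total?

Merging the schedules and taking the best 5: 107 (Pike-1), 102 (Pike-2), 94 (Pike-3), 86 (Larkspur-1), 84 (Pike-4)
First bid not allocated: $83.
Larkspur wins 1 unit(s) at $83 each.

Larkspur: 1 unit, pays $83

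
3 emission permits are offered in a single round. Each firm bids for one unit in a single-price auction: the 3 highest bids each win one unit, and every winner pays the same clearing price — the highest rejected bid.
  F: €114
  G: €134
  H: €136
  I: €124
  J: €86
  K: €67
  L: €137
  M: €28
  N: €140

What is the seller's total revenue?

Total revenue: €402

Bids ranked high→low: 140 (N), 137 (L), 136 (H), 134 (G), 124 (I), …
Top 3: N, L, H.
First losing bid is G's €134, which sets the uniform price.
Total revenue = 3 × €134 = €402.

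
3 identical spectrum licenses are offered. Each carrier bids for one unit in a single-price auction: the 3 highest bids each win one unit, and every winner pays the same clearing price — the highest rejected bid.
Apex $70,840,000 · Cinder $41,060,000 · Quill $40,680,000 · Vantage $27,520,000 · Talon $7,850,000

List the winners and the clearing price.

Ordering the bids: 70,840,000 (Apex), 41,060,000 (Cinder), 40,680,000 (Quill), 27,520,000 (Vantage), 7,850,000 (Talon)
The 3 highest are Apex, Cinder, Quill.
First losing bid is Vantage's $27,520,000, which sets the uniform price.

Apex, Cinder, Quill; each pays $27,520,000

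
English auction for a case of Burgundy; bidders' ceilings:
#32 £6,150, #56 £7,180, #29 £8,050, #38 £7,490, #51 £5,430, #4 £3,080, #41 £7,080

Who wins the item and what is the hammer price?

Limits ranked: 8,050 (#29) > 7,490 (#38) > 7,180 (#56) > 7,080 (#41) > 6,150 (#32) > 5,430 (#51) > …
#38 is the last rival to drop out, at £7,490; #29 remains and wins at that price.

#29 wins at £7,490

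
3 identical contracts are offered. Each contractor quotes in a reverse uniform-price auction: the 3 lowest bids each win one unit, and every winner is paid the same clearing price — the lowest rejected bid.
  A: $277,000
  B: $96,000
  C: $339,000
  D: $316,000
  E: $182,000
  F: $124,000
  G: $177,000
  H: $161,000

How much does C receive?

C is paid $0

Ordering the bids: 96,000 (B), 124,000 (F), 161,000 (H), 177,000 (G), 182,000 (E), …
Winners (3 units): B, F, H.
Clearing price = lowest rejected bid = $177,000.
C does not win → is paid $0.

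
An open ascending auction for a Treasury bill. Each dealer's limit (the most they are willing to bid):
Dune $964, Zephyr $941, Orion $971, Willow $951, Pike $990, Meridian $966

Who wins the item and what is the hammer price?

Sorting limits: 990 (Pike) > 971 (Orion) > 966 (Meridian) > 964 (Dune) > 951 (Willow) > 941 (Zephyr)
Once the price passes $971, only Pike is left; the hammer falls at Orion's limit of $971.

Pike wins at $971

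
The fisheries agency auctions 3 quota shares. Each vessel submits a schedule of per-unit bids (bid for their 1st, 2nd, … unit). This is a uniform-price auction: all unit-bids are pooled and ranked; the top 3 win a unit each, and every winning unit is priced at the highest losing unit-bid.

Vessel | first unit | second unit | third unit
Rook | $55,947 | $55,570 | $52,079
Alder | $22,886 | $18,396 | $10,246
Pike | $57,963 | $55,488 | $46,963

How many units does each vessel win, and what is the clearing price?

All unit-bids, highest first — top 3: 57,963 (Pike-1), 55,947 (Rook-1), 55,570 (Rook-2)
First bid not allocated: $55,488.
Allocation: Pike 1, Rook 2.

Pike 1, Rook 2; clearing price $55,488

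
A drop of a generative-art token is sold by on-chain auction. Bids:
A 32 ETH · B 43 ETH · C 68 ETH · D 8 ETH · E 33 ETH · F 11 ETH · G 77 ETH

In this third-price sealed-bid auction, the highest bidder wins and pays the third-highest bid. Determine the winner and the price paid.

Sorting bids: 77 (G) > 68 (C) > 43 (B) > 33 (E) > 32 (A) > 11 (F) > …
G wins; payment is bid #3 in the ranking = 43 ETH.

G pays 43 ETH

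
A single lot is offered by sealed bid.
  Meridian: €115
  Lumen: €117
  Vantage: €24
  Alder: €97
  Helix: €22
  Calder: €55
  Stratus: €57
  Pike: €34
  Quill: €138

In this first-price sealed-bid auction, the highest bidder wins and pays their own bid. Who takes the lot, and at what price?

Rule: the highest bidder wins and pays their own bid.
Bids in order: 138 (Quill) > 117 (Lumen) > 115 (Meridian) > 97 (Alder) > 57 (Stratus) > 55 (Calder) > …
First-price: Quill pays what they bid, €138.

Quill pays €138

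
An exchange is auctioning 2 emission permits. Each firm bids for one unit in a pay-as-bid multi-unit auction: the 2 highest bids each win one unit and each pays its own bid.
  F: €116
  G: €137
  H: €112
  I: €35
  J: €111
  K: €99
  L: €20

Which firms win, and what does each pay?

G €137, F €116

Bids ranked high→low: 137 (G), 116 (F), 112 (H), 111 (J), …
Top 2: G, F.
Each winner pays its own bid: G €137, F €116.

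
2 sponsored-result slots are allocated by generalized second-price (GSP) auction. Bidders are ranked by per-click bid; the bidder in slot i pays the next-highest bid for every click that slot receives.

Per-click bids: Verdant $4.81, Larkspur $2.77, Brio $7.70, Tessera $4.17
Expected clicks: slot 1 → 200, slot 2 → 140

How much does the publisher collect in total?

Total revenue: $1545.80

Ranked by bid: $7.70 (Brio) > $4.81 (Verdant) > $4.17 (Tessera) > …
Slot 1: Brio pays $4.81 × 200 = $962.00
Slot 2: Verdant pays $4.17 × 140 = $583.80
Total = $1545.80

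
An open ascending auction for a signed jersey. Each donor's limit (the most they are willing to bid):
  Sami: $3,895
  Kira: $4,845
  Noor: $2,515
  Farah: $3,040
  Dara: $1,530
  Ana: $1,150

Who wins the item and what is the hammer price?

Limits ranked: 4,845 (Kira) > 3,895 (Sami) > 3,040 (Farah) > 2,515 (Noor) > 1,530 (Dara) > 1,150 (Ana)
Once the price passes $3,895, only Kira is left; the hammer falls at Sami's limit of $3,895.

Kira wins at $3,895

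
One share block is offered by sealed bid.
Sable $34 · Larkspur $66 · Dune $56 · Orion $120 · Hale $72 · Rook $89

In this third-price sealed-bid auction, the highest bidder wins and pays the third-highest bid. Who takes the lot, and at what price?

Bids ranked: 120 (Orion) > 89 (Rook) > 72 (Hale) > 66 (Larkspur) > 56 (Dune) > 34 (Sable)
Orion wins; payment is bid #3 in the ranking = $72.

Orion pays $72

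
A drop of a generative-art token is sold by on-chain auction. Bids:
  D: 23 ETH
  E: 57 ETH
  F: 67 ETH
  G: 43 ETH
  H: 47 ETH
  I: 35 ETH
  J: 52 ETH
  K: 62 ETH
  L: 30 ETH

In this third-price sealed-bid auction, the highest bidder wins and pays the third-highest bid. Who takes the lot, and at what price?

F pays 57 ETH

Third-price sealed-bid auction: the highest bidder wins and pays the third-highest bid.
Bids in order: 67 (F) > 62 (K) > 57 (E) > 52 (J) > 47 (H) > 43 (G) > …
F wins; payment is bid #3 in the ranking = 57 ETH.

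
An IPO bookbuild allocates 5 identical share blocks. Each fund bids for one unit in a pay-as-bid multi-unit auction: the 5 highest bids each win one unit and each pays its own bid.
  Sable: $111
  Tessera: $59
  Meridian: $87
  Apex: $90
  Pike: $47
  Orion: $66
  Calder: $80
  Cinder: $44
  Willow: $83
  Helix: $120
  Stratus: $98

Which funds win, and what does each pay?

Helix $120, Sable $111, Stratus $98, Apex $90, Meridian $87

Bids ranked high→low: 120 (Helix), 111 (Sable), 98 (Stratus), 90 (Apex), 87 (Meridian), 83 (Willow), 80 (Calder), …
Winners (5 units): Helix, Sable, Stratus, Apex, Meridian.
Each winner pays its own bid: Helix $120, Sable $111, Stratus $98, Apex $90, Meridian $87.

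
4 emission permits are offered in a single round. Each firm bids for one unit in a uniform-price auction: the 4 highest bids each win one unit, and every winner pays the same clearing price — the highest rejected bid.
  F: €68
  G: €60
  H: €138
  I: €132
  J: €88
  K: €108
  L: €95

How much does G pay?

G pays €0

Bids ranked high→low: 138 (H), 132 (I), 108 (K), 95 (L), 88 (J), 68 (F), …
Top 4: H, I, K, L.
First losing bid is J's €88, which sets the uniform price.
G does not win → pays €0.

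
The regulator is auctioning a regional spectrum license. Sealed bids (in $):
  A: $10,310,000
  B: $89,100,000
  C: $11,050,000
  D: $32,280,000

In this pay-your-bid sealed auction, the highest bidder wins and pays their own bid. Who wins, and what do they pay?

B pays $89,100,000

Bids in order: 89,100,000 (B) > 32,280,000 (D) > 11,050,000 (C) > 10,310,000 (A)
First-price: B pays what they bid, $89,100,000.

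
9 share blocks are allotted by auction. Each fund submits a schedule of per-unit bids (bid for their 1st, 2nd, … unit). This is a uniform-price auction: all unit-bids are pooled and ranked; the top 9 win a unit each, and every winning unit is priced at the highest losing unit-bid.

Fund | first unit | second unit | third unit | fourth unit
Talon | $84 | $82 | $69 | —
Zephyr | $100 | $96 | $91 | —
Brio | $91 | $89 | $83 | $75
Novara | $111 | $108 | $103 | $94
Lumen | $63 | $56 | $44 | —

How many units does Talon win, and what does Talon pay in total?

Pooled unit-bids ranked (top 9): 111 (Novara-1), 108 (Novara-2), 103 (Novara-3), 100 (Zephyr-1), 96 (Zephyr-2), 94 (Novara-4), 91 (Zephyr-3), 91 (Brio-1), 89 (Brio-2)
The (k+1)-th unit-bid is $84.
Talon wins 0 unit(s) at $84 each.

Talon: 0 units, pays $0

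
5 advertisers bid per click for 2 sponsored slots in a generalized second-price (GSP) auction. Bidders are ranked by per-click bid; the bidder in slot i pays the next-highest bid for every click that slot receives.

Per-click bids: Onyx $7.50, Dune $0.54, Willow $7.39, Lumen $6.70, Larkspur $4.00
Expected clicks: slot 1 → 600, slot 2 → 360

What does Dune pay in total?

Dune pays $0.00

Per-click bids in order: $7.50 (Onyx) > $7.39 (Willow) > $6.70 (Lumen) > …
Dune ranks below slot 2 → no slot, pays nothing.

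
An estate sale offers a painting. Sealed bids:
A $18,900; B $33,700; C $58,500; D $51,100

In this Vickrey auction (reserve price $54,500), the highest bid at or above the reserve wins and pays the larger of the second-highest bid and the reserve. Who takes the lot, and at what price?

Bids ranked: 58,500 (C) > 51,100 (D) > 33,700 (B) > 18,900 (A)
Highest eligible bid: C at $58,500.
max(second-highest $51,100, reserve $54,500) = $54,500.

C pays $54,500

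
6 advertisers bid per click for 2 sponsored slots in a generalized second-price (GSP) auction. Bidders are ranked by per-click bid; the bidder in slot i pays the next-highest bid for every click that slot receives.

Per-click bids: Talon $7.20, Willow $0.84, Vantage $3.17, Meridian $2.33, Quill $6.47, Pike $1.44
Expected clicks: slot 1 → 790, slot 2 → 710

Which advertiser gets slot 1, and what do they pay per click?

Ranked by bid: $7.20 (Talon) > $6.47 (Quill) > $3.17 (Vantage) > …
Slot 1 goes to the first-ranked bidder, Talon, who pays the next bid down: $6.47/click.

Talon; $6.47 per click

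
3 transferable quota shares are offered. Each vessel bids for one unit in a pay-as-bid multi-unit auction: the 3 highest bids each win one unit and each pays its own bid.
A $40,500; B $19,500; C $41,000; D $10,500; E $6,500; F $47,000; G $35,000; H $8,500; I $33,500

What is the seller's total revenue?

Sorting: 47,000 (F), 41,000 (C), 40,500 (A), 35,000 (G), 33,500 (I), …
Top 3: F, C, A.
Total revenue = 47,000 + 41,000 + 40,500 = $128,500.

Total revenue: $128,500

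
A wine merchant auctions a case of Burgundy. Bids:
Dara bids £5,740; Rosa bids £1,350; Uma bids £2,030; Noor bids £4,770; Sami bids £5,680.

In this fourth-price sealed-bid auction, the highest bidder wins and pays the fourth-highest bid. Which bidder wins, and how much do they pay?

Dara pays £2,030

Rule: the highest bidder wins and pays the fourth-highest bid.
Sorting bids: 5,740 (Dara) > 5,680 (Sami) > 4,770 (Noor) > 2,030 (Uma) > 1,350 (Rosa)
Dara wins; payment is bid #4 in the ranking = £2,030.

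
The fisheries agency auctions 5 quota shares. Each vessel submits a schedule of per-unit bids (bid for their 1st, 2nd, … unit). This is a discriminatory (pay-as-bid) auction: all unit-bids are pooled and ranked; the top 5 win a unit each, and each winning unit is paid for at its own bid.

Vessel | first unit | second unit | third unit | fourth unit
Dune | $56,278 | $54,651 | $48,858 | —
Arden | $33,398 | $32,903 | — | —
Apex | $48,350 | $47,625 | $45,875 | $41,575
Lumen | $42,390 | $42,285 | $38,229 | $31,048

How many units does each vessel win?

Apex 2, Dune 3

Pooled unit-bids ranked (top 5): 56,278 (Dune-1), 54,651 (Dune-2), 48,858 (Dune-3), 48,350 (Apex-1), 47,625 (Apex-2)
Next rejected bid: $45,875 (not a price — pay-as-bid).
Allocation: Apex 2, Dune 3.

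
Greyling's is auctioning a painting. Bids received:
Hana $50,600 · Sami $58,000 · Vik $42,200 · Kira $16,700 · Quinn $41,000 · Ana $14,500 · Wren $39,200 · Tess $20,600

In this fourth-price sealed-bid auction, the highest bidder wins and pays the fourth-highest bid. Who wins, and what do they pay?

Sami pays $41,000

Sorting bids: 58,000 (Sami) > 50,600 (Hana) > 42,200 (Vik) > 41,000 (Quinn) > 39,200 (Wren) > 20,600 (Tess) > …
Sami wins; payment is bid #4 in the ranking = $41,000.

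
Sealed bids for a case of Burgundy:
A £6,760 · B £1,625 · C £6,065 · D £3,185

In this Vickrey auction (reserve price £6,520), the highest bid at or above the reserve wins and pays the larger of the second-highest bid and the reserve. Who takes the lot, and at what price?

Sorting bids: 6,760 (A) > 6,065 (C) > 3,185 (D) > 1,625 (B)
Highest eligible bid: A at £6,760.
Second-highest bid £6,065 is below the reserve £6,520, so the reserve binds → payment £6,520.

A pays £6,520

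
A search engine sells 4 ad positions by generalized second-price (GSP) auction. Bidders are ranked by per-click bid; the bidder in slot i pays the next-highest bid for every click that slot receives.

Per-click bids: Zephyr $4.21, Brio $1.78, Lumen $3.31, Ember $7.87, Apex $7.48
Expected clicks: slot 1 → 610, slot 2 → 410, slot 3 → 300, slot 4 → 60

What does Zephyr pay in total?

Zephyr pays $993.00

Sorting advertisers: $7.87 (Ember) > $7.48 (Apex) > $4.21 (Zephyr) > $3.31 (Lumen) > $1.78 (Brio)
Zephyr holds slot 3 → pays next bid $3.31 × 300 clicks = $993.00.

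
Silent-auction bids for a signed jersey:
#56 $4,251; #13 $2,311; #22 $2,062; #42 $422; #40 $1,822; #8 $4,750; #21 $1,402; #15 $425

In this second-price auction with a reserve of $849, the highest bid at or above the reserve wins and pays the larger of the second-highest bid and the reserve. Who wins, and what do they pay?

Second-price auction with a reserve of $849: the highest bid at or above the reserve wins and pays the larger of the second-highest bid and the reserve.
Bids ranked: 4,750 (#8) > 4,251 (#56) > 2,311 (#13) > 2,062 (#22) > 1,822 (#40) > 1,402 (#21) > …
#8 has the top bid at or above the reserve ($4,750).
max(second-highest $4,251, reserve $849) = $4,251; the reserve does not bind.

#8 pays $4,251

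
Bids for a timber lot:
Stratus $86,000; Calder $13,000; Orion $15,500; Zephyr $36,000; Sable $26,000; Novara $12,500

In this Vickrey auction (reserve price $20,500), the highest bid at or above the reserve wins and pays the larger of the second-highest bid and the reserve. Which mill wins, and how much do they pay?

Bids in order: 86,000 (Stratus) > 36,000 (Zephyr) > 26,000 (Sable) > 15,500 (Orion) > 13,000 (Calder) > 12,500 (Novara)
Stratus has the top bid at or above the reserve ($86,000).
max(second-highest $36,000, reserve $20,500) = $36,000; the reserve does not bind.

Stratus pays $36,000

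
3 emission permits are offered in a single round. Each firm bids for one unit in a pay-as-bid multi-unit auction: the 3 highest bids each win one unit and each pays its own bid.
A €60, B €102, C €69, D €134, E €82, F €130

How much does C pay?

C pays €0

Ordering the bids: 134 (D), 130 (F), 102 (B), 82 (E), 69 (C), …
Winners (3 units): D, F, B.
C does not win → €0.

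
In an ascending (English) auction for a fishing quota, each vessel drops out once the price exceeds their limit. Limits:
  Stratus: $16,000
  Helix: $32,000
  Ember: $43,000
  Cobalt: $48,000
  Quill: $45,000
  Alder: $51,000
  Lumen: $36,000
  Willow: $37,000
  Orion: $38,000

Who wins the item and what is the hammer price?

Alder wins at $48,000

Open ascending-bid auction: the price rises until one bidder remains; the winner pays the price at which the last rival dropped out.
Limits in order: 51,000 (Alder) > 48,000 (Cobalt) > 45,000 (Quill) > 43,000 (Ember) > 38,000 (Orion) > 37,000 (Willow) > …
Bidding ends when Cobalt exits at $48,000; Alder takes it.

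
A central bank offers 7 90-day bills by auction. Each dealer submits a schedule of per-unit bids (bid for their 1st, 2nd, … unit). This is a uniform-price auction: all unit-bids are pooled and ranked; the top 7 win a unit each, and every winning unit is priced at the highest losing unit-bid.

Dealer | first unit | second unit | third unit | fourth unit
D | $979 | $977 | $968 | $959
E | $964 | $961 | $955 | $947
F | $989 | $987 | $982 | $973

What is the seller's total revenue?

Pooled unit-bids ranked (top 7): 989 (F-1), 987 (F-2), 982 (F-3), 979 (D-1), 977 (D-2), 973 (F-4), 968 (D-3)
The (k+1)-th unit-bid is $964.
Allocation: D 3, F 4. Every unit priced at $964.
Revenue = 7 × 964 = $6,748.

Total revenue: $6,748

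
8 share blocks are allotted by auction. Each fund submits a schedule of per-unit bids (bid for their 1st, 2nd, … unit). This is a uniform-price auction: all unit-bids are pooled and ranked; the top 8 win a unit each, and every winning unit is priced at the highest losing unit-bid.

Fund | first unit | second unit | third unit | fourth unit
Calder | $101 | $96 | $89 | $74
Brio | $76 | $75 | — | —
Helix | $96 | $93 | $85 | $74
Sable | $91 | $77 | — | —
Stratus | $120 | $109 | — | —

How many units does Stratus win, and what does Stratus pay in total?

All unit-bids, highest first — top 8: 120 (Stratus-1), 109 (Stratus-2), 101 (Calder-1), 96 (Calder-2), 96 (Helix-1), 93 (Helix-2), 91 (Sable-1), 89 (Calder-3)
Highest rejected unit-bid = $85.
Stratus wins 2 unit(s) at $85 each.

Stratus: 2 units, pays $170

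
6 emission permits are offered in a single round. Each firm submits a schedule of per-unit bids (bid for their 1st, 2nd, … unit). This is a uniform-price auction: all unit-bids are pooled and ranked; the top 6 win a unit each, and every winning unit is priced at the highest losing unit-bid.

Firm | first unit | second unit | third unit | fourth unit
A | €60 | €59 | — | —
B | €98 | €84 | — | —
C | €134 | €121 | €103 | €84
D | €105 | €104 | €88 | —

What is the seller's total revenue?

All unit-bids, highest first — top 6: 134 (C-1), 121 (C-2), 105 (D-1), 104 (D-2), 103 (C-3), 98 (B-1)
The (k+1)-th unit-bid is €88.
Allocation: B 1, C 3, D 2. Every unit priced at €88.
Revenue = 6 × 88 = €528.

Total revenue: €528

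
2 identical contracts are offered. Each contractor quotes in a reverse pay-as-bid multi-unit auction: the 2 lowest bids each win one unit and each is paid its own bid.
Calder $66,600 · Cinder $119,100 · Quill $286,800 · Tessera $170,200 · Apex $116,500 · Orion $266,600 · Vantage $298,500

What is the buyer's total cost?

Bids ranked low→high: 66,600 (Calder), 116,500 (Apex), 119,100 (Cinder), 170,200 (Tessera), …
Winners (2 units): Calder, Apex.
Total cost = 66,600 + 116,500 = $183,100.

Total cost: $183,100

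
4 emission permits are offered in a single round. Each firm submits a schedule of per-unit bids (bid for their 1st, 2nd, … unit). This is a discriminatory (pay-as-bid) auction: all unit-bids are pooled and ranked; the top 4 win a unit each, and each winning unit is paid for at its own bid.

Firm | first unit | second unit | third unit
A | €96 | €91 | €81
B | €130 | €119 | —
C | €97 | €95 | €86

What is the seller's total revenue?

Merging the schedules and taking the best 4: 130 (B-1), 119 (B-2), 97 (C-1), 96 (A-1)
Next rejected bid: €95 (not a price — pay-as-bid).
Each winning unit pays its own bid.
Revenue = 130 + 119 + 97 + 96 = €442.

Total revenue: €442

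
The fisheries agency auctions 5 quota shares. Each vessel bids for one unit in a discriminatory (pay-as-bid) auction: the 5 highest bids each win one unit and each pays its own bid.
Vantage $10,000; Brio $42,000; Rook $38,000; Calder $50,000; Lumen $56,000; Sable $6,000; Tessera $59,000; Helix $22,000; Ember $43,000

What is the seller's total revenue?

Sorting: 59,000 (Tessera), 56,000 (Lumen), 50,000 (Calder), 43,000 (Ember), 42,000 (Brio), 38,000 (Rook), 22,000 (Helix), …
The 5 highest are Tessera, Lumen, Calder, Ember, Brio.
Total revenue = 59,000 + 56,000 + 50,000 + 43,000 + 42,000 = $250,000.

Total revenue: $250,000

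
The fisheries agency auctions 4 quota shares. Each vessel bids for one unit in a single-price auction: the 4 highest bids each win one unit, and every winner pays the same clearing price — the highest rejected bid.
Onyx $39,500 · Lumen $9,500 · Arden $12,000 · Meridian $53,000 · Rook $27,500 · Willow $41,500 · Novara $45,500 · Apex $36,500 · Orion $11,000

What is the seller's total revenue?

Total revenue: $146,000

Bids ranked high→low: 53,000 (Meridian), 45,500 (Novara), 41,500 (Willow), 39,500 (Onyx), 36,500 (Apex), 27,500 (Rook), …
Winners (4 units): Meridian, Novara, Willow, Onyx.
Highest unsuccessful bid: $36,500 → clearing price.
Total revenue = 4 × $36,500 = $146,000.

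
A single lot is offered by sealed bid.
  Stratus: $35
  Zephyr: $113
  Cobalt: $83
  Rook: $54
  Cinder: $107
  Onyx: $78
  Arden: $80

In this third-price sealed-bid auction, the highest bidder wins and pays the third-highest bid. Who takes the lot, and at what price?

Zephyr pays $83

Third-price sealed-bid auction: the highest bidder wins and pays the third-highest bid.
Sorting bids: 113 (Zephyr) > 107 (Cinder) > 83 (Cobalt) > 80 (Arden) > 78 (Onyx) > 54 (Rook) > …
Zephyr wins; payment is bid #3 in the ranking = $83.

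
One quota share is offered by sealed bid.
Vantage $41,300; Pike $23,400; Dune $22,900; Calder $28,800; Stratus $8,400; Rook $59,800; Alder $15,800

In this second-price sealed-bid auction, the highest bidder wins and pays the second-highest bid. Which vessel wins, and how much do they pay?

Sorting bids: 59,800 (Rook) > 41,300 (Vantage) > 28,800 (Calder) > 23,400 (Pike) > 22,900 (Dune) > 15,800 (Alder) > …
Rook wins with the highest bid; price is set by the runner-up at $41,300.

Rook pays $41,300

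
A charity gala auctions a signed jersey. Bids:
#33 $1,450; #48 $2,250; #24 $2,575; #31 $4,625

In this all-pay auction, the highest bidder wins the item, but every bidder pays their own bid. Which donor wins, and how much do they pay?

All-pay auction: the highest bidder wins the item, but every bidder pays their own bid.
Bids in order: 4,625 (#31) > 2,575 (#24) > 2,250 (#48) > 1,450 (#33)
#31 is highest and takes the item; every bidder forfeits their bid.

#31 pays $4,625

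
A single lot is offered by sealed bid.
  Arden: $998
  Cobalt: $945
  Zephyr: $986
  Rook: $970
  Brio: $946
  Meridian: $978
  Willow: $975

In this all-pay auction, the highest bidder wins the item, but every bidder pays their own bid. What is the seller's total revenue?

Total revenue: $6,798

All-pay auction: the highest bidder wins the item, but every bidder pays their own bid.
Bids ranked: 998 (Arden) > 986 (Zephyr) > 978 (Meridian) > 975 (Willow) > 970 (Rook) > 946 (Brio) > …
Arden wins with the top bid; all bids are sunk regardless.
Every bidder forfeits their bid regardless of winning.
Revenue = 998 + 945 + 986 + 970 + 946 + 978 + 975 = $6,798.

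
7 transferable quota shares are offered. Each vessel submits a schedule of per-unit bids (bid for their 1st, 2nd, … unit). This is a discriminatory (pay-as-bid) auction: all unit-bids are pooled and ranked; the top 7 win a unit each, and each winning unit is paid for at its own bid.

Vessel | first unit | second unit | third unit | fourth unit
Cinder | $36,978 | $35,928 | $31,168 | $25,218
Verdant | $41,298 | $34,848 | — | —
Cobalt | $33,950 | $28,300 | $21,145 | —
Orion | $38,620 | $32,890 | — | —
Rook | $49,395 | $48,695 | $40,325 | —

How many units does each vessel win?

Cinder 2, Orion 1, Rook 3, Verdant 1

Pooled unit-bids ranked (top 7): 49,395 (Rook-1), 48,695 (Rook-2), 41,298 (Verdant-1), 40,325 (Rook-3), 38,620 (Orion-1), 36,978 (Cinder-1), 35,928 (Cinder-2)
Next rejected bid: $34,848 (not a price — pay-as-bid).
Allocation: Cinder 2, Orion 1, Rook 3, Verdant 1.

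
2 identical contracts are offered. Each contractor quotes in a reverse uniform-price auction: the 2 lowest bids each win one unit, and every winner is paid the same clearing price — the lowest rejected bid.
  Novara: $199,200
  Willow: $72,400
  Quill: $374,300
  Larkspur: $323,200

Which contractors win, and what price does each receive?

Willow, Novara; each is paid $323,200

Sorting: 72,400 (Willow), 199,200 (Novara), 323,200 (Larkspur), 374,300 (Quill)
Lowest 2: Willow, Novara.
Clearing price = lowest rejected bid = $323,200.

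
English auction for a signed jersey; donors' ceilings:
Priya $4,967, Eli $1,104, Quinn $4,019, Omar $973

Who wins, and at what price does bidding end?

Sorting limits: 4,967 (Priya) > 4,019 (Quinn) > 1,104 (Eli) > 973 (Omar)
Once the price passes $4,019, only Priya is left; the hammer falls at Quinn's limit of $4,019.

Priya wins at $4,019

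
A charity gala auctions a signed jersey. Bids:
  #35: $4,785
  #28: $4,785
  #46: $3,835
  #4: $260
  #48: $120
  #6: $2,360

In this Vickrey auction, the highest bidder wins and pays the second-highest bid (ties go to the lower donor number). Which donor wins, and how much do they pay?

Bids in order: 4,785 (#28) > 4,785 (#35) > 3,835 (#46) > 2,360 (#6) > 260 (#4) > 120 (#48)
Tie at $4,785 → #28 wins by tie-break.
#28 wins with the highest bid; price is set by the runner-up at $4,785.

#28 pays $4,785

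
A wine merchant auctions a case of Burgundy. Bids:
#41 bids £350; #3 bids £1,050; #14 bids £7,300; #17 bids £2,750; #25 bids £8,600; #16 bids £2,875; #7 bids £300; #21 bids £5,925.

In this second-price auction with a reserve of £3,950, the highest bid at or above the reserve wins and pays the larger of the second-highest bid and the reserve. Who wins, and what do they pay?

#25 pays £7,300

Second-price auction with a reserve of £3,950: the highest bid at or above the reserve wins and pays the larger of the second-highest bid and the reserve.
Bids ranked: 8,600 (#25) > 7,300 (#14) > 5,925 (#21) > 2,875 (#16) > 2,750 (#17) > 1,050 (#3) > …
#25 has the top bid at or above the reserve (£8,600).
Second-highest bid £7,300 exceeds the reserve £3,950 → payment £7,300.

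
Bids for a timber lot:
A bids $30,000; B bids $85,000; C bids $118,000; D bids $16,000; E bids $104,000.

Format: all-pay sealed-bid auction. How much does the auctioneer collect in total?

Total revenue: $353,000

Sorting bids: 118,000 (C) > 104,000 (E) > 85,000 (B) > 30,000 (A) > 16,000 (D)
Every bidder forfeits their bid regardless of winning.
Revenue = 30,000 + 85,000 + 118,000 + 16,000 + 104,000 = $353,000.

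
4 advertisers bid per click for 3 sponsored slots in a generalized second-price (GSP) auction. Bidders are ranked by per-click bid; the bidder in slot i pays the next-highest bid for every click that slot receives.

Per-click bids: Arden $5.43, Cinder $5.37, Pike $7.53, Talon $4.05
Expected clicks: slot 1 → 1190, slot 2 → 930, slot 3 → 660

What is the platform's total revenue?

Per-click bids in order: $7.53 (Pike) > $5.43 (Arden) > $5.37 (Cinder) > $4.05 (Talon)
Slot 1: Pike pays $5.43 × 1190 = $6461.70
Slot 2: Arden pays $5.37 × 930 = $4994.10
Slot 3: Cinder pays $4.05 × 660 = $2673.00
Total = $14128.80

Total revenue: $14128.80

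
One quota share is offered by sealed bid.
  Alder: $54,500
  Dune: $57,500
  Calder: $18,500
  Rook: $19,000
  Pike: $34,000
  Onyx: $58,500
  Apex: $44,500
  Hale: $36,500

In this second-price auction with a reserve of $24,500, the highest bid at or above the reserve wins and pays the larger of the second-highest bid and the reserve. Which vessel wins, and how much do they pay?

Bids in order: 58,500 (Onyx) > 57,500 (Dune) > 54,500 (Alder) > 44,500 (Apex) > 36,500 (Hale) > 34,000 (Pike) > …
Onyx has the top bid at or above the reserve ($58,500).
max(second-highest $57,500, reserve $24,500) = $57,500; the reserve does not bind.

Onyx pays $57,500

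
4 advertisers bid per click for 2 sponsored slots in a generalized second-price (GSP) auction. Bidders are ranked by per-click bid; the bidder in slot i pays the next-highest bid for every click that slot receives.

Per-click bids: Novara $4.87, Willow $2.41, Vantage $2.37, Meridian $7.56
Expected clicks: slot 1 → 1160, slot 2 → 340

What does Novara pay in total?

Novara pays $819.40

Sorting advertisers: $7.56 (Meridian) > $4.87 (Novara) > $2.41 (Willow) > …
Novara holds slot 2 → pays next bid $2.41 × 340 clicks = $819.40.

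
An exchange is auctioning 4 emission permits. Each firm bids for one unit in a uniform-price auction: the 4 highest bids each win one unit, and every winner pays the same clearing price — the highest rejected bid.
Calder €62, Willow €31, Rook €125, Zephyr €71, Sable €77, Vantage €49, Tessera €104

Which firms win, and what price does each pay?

Bids ranked high→low: 125 (Rook), 104 (Tessera), 77 (Sable), 71 (Zephyr), 62 (Calder), 49 (Vantage), …
Winners (4 units): Rook, Tessera, Sable, Zephyr.
Highest unsuccessful bid: €62 → clearing price.

Rook, Tessera, Sable, Zephyr; each pays €62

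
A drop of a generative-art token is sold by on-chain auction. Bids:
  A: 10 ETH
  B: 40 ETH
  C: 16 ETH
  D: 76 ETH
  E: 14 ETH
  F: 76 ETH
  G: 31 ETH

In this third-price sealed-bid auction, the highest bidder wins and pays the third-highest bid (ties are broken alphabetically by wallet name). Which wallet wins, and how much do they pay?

Sorting bids: 76 (D) > 76 (F) > 40 (B) > 31 (G) > 16 (C) > 14 (E) > …
D and F tie at 76 ETH; tie-break gives it to D.
D wins; payment is bid #3 in the ranking = 40 ETH.

D pays 40 ETH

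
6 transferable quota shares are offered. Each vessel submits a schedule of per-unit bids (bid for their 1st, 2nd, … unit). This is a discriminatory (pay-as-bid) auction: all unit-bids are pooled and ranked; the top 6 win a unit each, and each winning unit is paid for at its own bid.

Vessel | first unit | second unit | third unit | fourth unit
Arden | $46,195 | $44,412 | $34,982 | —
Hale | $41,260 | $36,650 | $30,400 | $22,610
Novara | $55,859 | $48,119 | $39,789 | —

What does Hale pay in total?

Merging the schedules and taking the best 6: 55,859 (Novara-1), 48,119 (Novara-2), 46,195 (Arden-1), 44,412 (Arden-2), 41,260 (Hale-1), 39,789 (Novara-3)
Next rejected bid: $36,650 (not a price — pay-as-bid).
Hale's winning unit-bids: 41,260 = $41,260.

Hale pays $41,260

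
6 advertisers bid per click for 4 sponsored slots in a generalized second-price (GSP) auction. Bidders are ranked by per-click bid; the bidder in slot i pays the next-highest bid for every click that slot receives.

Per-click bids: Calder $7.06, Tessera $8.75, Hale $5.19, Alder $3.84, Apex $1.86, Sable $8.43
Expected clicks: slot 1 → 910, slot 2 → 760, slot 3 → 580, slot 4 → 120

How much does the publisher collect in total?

Sorting advertisers: $8.75 (Tessera) > $8.43 (Sable) > $7.06 (Calder) > $5.19 (Hale) > $3.84 (Alder) > …
Slot 1: Tessera pays $8.43 × 910 = $7671.30
Slot 2: Sable pays $7.06 × 760 = $5365.60
Slot 3: Calder pays $5.19 × 580 = $3010.20
Slot 4: Hale pays $3.84 × 120 = $460.80
Total = $16507.90

Total revenue: $16507.90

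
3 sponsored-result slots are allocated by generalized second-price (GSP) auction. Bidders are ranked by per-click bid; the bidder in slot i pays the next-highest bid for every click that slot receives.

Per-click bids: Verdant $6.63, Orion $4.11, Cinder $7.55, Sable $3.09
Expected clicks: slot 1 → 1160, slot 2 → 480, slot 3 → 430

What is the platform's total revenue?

Ranked by bid: $7.55 (Cinder) > $6.63 (Verdant) > $4.11 (Orion) > $3.09 (Sable)
Slot 1: Cinder pays $6.63 × 1160 = $7690.80
Slot 2: Verdant pays $4.11 × 480 = $1972.80
Slot 3: Orion pays $3.09 × 430 = $1328.70
Total = $10992.30

Total revenue: $10992.30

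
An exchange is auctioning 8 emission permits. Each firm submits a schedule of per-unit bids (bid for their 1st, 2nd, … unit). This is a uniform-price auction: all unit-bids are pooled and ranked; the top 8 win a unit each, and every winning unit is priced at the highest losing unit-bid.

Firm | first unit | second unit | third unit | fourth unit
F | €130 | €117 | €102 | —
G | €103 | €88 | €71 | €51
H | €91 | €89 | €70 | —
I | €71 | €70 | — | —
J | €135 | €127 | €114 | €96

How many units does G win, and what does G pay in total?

Merging the schedules and taking the best 8: 135 (J-1), 130 (F-1), 127 (J-2), 117 (F-2), 114 (J-3), 103 (G-1), 102 (F-3), 96 (J-4)
First bid not allocated: €91.
G wins 1 unit(s) at €91 each.

G: 1 unit, pays €91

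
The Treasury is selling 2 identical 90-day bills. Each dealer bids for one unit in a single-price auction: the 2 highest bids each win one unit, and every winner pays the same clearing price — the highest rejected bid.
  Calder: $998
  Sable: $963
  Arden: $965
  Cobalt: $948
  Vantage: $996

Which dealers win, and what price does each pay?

Ordering the bids: 998 (Calder), 996 (Vantage), 965 (Arden), 963 (Sable), …
Winners (2 units): Calder, Vantage.
First losing bid is Arden's $965, which sets the uniform price.

Calder, Vantage; each pays $965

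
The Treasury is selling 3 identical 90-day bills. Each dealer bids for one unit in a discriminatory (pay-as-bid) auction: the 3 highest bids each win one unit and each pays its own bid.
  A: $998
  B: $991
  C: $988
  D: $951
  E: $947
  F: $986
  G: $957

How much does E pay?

Ordering the bids: 998 (A), 991 (B), 988 (C), 986 (F), 957 (G), …
The 3 highest are A, B, C.
E does not win → $0.

E pays $0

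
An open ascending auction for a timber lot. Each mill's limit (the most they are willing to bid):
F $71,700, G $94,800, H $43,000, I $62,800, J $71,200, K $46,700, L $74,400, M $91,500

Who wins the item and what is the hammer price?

G wins at $91,500

Limits in order: 94,800 (G) > 91,500 (M) > 74,400 (L) > 71,700 (F) > 71,200 (J) > 62,800 (I) > …
Bidding ends when M exits at $91,500; G takes it.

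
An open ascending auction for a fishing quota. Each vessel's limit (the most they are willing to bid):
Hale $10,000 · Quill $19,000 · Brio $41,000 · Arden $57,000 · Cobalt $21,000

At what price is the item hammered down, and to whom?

Limits ranked: 57,000 (Arden) > 41,000 (Brio) > 21,000 (Cobalt) > 19,000 (Quill) > 10,000 (Hale)
Bidding ends when Brio exits at $41,000; Arden takes it.

Arden wins at $41,000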